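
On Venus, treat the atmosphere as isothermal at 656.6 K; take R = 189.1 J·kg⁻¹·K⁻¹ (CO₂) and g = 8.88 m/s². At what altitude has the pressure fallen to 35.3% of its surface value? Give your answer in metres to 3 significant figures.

z ≈ 14600 m

Scale height: H = RT/g = 189.1 × 656.6 / 8.88 = 13982 m.
Set P/P₀ = exp(−z/H) = 0.353, so z = −H ln(0.353).
−ln(0.353) = 1.0413; z = 13982 × 1.0413 = 14559 m.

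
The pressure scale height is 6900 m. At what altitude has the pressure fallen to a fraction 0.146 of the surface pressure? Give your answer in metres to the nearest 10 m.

z ≈ 13280 m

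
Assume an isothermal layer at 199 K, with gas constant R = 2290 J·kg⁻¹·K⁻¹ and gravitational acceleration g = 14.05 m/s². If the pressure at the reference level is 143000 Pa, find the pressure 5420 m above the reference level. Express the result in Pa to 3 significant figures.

P ≈ 121000 Pa

Scale height: H = RT/g = 2290 × 199 / 14.05 = 32435 m.
Barometric formula: P = P₀ exp(−z/H).
z/H = 5420.0/32435 = 0.16710; exp(−0.16710) = 0.84611.
P = 143000 × 0.84611 = 120990 Pa.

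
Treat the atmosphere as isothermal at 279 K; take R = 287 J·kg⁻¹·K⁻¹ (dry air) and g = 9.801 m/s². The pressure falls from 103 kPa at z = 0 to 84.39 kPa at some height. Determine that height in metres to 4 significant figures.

Scale height: H = RT/g = 287 × 279 / 9.801 = 8169.9 m.
Invert the barometric formula: z = H ln(P₀/P).
P₀/P = 103/84.39 = 1.2205; ln(1.2205) = 0.19926.
z = 8169.9 × 0.19926 = 1627.9 m.

z ≈ 1628 m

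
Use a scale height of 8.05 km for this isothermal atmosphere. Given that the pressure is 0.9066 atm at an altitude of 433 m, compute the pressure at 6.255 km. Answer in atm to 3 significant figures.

Between two levels, P₂ = P₁ exp(−Δz/H) with Δz = z₂ − z₁.
Δz = 6255.0 − 433.00 = 5822.0 m; Δz/H = 5822.0/8050.0 = 0.72323.
P₂ = 0.9066 × exp(−0.72323) = 0.9066 × 0.48518 = 0.43986 atm.

P ≈ 0.440 atm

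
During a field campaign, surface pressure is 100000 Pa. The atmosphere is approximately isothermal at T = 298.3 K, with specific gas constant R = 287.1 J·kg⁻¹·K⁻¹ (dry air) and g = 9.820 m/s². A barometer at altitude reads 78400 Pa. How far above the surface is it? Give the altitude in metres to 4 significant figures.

Scale height: H = RT/g = 287.1 × 298.3 / 9.820 = 8721.2 m.
Invert the barometric formula: z = H ln(P₀/P).
P₀/P = 100000/78400 = 1.2755; ln(1.2755) = 0.24334.
z = 8721.2 × 0.24334 = 2122.2 m.

z ≈ 2122 m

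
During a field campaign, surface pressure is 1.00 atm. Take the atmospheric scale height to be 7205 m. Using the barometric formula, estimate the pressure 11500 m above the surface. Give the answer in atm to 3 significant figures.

P ≈ 0.203 atm

Barometric formula: P = P₀ exp(−z/H).
z/H = 11500/7205.0 = 1.5961; exp(−1.5961) = 0.20269.
P = 1.00 × 0.20269 = 0.20269 atm.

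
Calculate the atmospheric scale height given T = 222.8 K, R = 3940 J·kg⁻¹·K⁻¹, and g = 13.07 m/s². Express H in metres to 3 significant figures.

H ≈ 67200 m

The scale height of an isothermal atmosphere is H = RT/g.
H = 3940 × 222.8 / 13.07 = 877830/13.07 = 67164 m.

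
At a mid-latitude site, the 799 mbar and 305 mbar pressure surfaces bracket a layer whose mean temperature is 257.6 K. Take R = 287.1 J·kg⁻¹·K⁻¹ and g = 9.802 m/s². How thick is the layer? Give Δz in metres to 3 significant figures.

Hypsometric equation: Δz = (R T̄/g) ln(P₁/P₂).
R T̄/g = 287.1 × 257.6 / 9.802 = 7545.1 m.
ln(799/305) = ln(2.6197) = 0.96306.
Δz = 7545.1 × 0.96306 = 7266.4 m.

Δz ≈ 7270 m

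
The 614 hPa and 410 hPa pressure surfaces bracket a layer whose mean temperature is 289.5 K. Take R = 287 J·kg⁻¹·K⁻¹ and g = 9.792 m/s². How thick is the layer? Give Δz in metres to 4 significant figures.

Δz ≈ 3427 m

Hypsometric equation: Δz = (R T̄/g) ln(P₁/P₂).
R T̄/g = 287 × 289.5 / 9.792 = 8485.1 m.
ln(614/410) = ln(1.4976) = 0.40386.
Δz = 8485.1 × 0.40386 = 3426.8 m.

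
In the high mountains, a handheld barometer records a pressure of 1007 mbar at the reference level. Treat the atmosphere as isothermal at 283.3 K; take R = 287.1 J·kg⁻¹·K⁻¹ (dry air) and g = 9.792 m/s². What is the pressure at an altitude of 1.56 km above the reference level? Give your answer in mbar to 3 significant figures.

Scale height: H = RT/g = 287.1 × 283.3 / 9.792 = 8306.3 m.
Barometric formula: P = P₀ exp(−z/H).
z/H = 1560.0/8306.3 = 0.18781; exp(−0.18781) = 0.82877.
P = 1007 × 0.82877 = 834.57 mbar.

P ≈ 835 mbar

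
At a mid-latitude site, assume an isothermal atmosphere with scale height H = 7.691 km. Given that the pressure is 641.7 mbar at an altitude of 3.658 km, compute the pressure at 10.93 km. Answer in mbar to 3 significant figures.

P ≈ 249 mbar

Between two levels, P₂ = P₁ exp(−Δz/H) with Δz = z₂ − z₁.
Δz = 10930 − 3658.0 = 7272.0 m; Δz/H = 7272.0/7691.0 = 0.94552.
P₂ = 641.7 × exp(−0.94552) = 641.7 × 0.38848 = 249.29 mbar.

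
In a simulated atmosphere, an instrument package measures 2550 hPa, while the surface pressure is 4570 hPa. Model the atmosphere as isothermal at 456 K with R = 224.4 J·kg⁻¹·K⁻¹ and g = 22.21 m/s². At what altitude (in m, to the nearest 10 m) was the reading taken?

Scale height: H = RT/g = 224.4 × 456 / 22.21 = 4607.2 m.
Invert the barometric formula: z = H ln(P₀/P).
P₀/P = 4570/2550 = 1.7922; ln(1.7922) = 0.58344.
z = 4607.2 × 0.58344 = 2688.0 m.

z ≈ 2690 m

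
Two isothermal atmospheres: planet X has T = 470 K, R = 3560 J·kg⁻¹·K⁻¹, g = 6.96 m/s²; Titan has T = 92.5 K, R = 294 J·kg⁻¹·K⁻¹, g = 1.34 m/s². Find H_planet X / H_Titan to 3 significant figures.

H = RT/g for each body.
H_planet X = 3560 × 470 / 6.96 = 240400 m.
H_Titan = 294 × 92.5 / 1.34 = 20295 m.
H_planet X/H_Titan = 240400/20295 = 11.845.

H_planet X/H_Titan ≈ 11.8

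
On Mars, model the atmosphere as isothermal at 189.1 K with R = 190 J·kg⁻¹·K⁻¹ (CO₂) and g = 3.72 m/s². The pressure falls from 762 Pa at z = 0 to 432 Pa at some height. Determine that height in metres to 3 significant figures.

Scale height: H = RT/g = 190 × 189.1 / 3.72 = 9658.3 m.
Invert the barometric formula: z = H ln(P₀/P).
P₀/P = 762/432 = 1.7639; ln(1.7639) = 0.56753.
z = 9658.3 × 0.56753 = 5481.4 m.

z ≈ 5480 m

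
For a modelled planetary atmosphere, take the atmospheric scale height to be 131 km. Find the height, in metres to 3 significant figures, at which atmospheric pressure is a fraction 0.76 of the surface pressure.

Set P/P₀ = exp(−z/H) = 0.76, so z = −H ln(0.76).
−ln(0.76) = 0.27444; z = 131000 × 0.27444 = 35952 m.

z ≈ 36000 m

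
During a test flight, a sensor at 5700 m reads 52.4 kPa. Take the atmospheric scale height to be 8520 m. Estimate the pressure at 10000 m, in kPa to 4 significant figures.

P ≈ 31.63 kPa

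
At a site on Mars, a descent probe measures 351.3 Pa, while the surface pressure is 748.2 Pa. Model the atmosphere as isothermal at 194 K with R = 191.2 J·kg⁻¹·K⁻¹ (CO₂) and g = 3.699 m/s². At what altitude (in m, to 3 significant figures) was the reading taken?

Scale height: H = RT/g = 191.2 × 194 / 3.699 = 10028 m.
Invert the barometric formula: z = H ln(P₀/P).
P₀/P = 748.2/351.3 = 2.1298; ln(2.1298) = 0.75603.
z = 10028 × 0.75603 = 7581.5 m.

z ≈ 7580 m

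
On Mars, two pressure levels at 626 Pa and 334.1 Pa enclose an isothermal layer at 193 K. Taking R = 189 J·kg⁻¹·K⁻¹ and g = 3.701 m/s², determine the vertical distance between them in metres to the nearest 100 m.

Hypsometric equation: Δz = (R T̄/g) ln(P₁/P₂).
R T̄/g = 189 × 193 / 3.701 = 9856.0 m.
ln(626/334.1) = ln(1.8737) = 0.62792.
Δz = 9856.0 × 0.62792 = 6188.8 m.

Δz ≈ 6200 m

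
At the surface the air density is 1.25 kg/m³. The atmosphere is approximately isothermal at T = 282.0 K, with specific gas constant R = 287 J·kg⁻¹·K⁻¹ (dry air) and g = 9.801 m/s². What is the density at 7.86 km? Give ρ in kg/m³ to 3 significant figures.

Scale height: H = RT/g = 287 × 282.0 / 9.801 = 8257.7 m.
In an isothermal atmosphere, density decays like pressure: ρ = ρ₀ exp(−z/H).
z/H = 7860.0/8257.7 = 0.95184; exp(−0.95184) = 0.38603.
ρ = 1.25 × 0.38603 = 0.48254 kg/m³.

ρ ≈ 0.483 kg/m³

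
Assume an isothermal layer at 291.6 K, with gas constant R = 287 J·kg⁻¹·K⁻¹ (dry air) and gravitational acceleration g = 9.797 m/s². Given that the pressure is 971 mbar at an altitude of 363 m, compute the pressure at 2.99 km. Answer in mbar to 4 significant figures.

Scale height: H = RT/g = 287 × 291.6 / 9.797 = 8542.3 m.
Between two levels, P₂ = P₁ exp(−Δz/H) with Δz = z₂ − z₁.
Δz = 2990.0 − 363.00 = 2627.0 m; Δz/H = 2627.0/8542.3 = 0.30753.
P₂ = 971 × exp(−0.30753) = 971 × 0.73526 = 713.94 mbar.

P ≈ 713.9 mbar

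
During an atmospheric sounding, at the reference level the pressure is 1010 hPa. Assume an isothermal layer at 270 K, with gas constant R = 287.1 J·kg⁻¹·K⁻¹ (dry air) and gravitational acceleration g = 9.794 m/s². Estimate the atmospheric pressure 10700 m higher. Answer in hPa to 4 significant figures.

Scale height: H = RT/g = 287.1 × 270 / 9.794 = 7914.7 m.
Barometric formula: P = P₀ exp(−z/H).
z/H = 10700/7914.7 = 1.3519; exp(−1.3519) = 0.25875.
P = 1010 × 0.25875 = 261.34 hPa.

P ≈ 261.3 hPa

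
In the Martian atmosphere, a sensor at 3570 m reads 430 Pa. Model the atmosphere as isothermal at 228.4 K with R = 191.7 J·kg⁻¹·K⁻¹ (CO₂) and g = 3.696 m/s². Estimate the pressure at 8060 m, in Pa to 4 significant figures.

Scale height: H = RT/g = 191.7 × 228.4 / 3.696 = 11846 m.
Between two levels, P₂ = P₁ exp(−Δz/H) with Δz = z₂ − z₁.
Δz = 8060.0 − 3570.0 = 4490.0 m; Δz/H = 4490.0/11846 = 0.37903.
P₂ = 430 × exp(−0.37903) = 430 × 0.68453 = 294.35 Pa.

P ≈ 294.3 Pa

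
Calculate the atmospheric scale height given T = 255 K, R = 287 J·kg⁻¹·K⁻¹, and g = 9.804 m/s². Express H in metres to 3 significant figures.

H ≈ 7460 m

The scale height of an isothermal atmosphere is H = RT/g.
H = 287 × 255 / 9.804 = 73185/9.804 = 7464.8 m.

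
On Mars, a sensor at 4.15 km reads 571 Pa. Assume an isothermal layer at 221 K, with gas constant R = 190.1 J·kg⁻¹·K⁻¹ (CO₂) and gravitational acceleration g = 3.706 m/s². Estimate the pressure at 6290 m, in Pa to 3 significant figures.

P ≈ 473 Pa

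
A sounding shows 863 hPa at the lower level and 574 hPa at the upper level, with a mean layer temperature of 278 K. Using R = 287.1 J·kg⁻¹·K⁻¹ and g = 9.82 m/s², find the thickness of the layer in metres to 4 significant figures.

Δz ≈ 3314 m

Hypsometric equation: Δz = (R T̄/g) ln(P₁/P₂).
R T̄/g = 287.1 × 278 / 9.82 = 8127.7 m.
ln(863/574) = ln(1.5035) = 0.40780.
Δz = 8127.7 × 0.40780 = 3314.5 m.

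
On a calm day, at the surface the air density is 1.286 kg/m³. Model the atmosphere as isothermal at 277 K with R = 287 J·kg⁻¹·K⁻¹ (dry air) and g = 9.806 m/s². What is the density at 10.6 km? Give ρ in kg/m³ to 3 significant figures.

Scale height: H = RT/g = 287 × 277 / 9.806 = 8107.2 m.
In an isothermal atmosphere, density decays like pressure: ρ = ρ₀ exp(−z/H).
z/H = 10600/8107.2 = 1.3075; exp(−1.3075) = 0.27050.
ρ = 1.286 × 0.27050 = 0.34786 kg/m³.

ρ ≈ 0.348 kg/m³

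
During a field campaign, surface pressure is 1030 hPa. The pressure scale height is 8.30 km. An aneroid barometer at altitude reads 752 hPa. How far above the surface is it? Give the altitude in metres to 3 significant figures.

Invert the barometric formula: z = H ln(P₀/P).
P₀/P = 1030/752 = 1.3697; ln(1.3697) = 0.31459.
z = 8300.0 × 0.31459 = 2611.1 m.

z ≈ 2610 m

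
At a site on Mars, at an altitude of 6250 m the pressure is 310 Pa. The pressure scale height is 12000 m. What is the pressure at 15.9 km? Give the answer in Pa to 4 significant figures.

Between two levels, P₂ = P₁ exp(−Δz/H) with Δz = z₂ − z₁.
Δz = 15900 − 6250.0 = 9650.0 m; Δz/H = 9650.0/12000 = 0.80417.
P₂ = 310 × exp(−0.80417) = 310 × 0.44746 = 138.71 Pa.

P ≈ 138.7 Pa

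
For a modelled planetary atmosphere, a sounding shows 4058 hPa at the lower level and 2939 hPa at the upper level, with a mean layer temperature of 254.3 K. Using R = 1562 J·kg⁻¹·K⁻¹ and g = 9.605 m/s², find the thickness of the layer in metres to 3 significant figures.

Hypsometric equation: Δz = (R T̄/g) ln(P₁/P₂).
R T̄/g = 1562 × 254.3 / 9.605 = 41355 m.
ln(4058/2939) = ln(1.3807) = 0.32259.
Δz = 41355 × 0.32259 = 13341 m.

Δz ≈ 13300 m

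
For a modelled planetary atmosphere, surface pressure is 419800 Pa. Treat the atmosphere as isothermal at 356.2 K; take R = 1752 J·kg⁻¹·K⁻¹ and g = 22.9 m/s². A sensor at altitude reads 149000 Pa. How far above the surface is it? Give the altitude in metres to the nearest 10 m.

z ≈ 28230 m

Scale height: H = RT/g = 1752 × 356.2 / 22.9 = 27252 m.
Invert the barometric formula: z = H ln(P₀/P).
P₀/P = 419800/149000 = 2.8174; ln(2.8174) = 1.0358.
z = 27252 × 1.0358 = 28228 m.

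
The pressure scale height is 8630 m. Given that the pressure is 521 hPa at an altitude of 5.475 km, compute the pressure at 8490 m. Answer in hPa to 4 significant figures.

P ≈ 367.4 hPa

Between two levels, P₂ = P₁ exp(−Δz/H) with Δz = z₂ − z₁.
Δz = 8490.0 − 5475.0 = 3015.0 m; Δz/H = 3015.0/8630.0 = 0.34936.
P₂ = 521 × exp(−0.34936) = 521 × 0.70514 = 367.38 hPa.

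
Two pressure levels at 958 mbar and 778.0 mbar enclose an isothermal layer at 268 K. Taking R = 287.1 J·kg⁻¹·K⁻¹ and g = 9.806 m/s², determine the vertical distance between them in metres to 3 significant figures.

Δz ≈ 1630 m

Hypsometric equation: Δz = (R T̄/g) ln(P₁/P₂).
R T̄/g = 287.1 × 268 / 9.806 = 7846.5 m.
ln(958/778.0) = ln(1.2314) = 0.20815.
Δz = 7846.5 × 0.20815 = 1633.2 m.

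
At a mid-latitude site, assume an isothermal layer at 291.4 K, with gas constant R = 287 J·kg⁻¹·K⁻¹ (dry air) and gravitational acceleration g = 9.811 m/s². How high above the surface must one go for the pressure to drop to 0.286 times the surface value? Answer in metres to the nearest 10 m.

z ≈ 10670 m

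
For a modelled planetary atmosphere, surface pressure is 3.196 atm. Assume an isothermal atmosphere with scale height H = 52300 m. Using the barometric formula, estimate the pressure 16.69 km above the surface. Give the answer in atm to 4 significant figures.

P ≈ 2.323 atm

Barometric formula: P = P₀ exp(−z/H).
z/H = 16690/52300 = 0.31912; exp(−0.31912) = 0.72679.
P = 3.196 × 0.72679 = 2.3228 atm.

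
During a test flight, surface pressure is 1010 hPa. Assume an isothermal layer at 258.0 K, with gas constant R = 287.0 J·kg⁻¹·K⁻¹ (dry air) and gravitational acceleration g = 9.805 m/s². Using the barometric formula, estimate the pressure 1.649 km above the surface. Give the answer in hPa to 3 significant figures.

P ≈ 812 hPa

Scale height: H = RT/g = 287.0 × 258.0 / 9.805 = 7551.9 m.
Barometric formula: P = P₀ exp(−z/H).
z/H = 1649.0/7551.9 = 0.21836; exp(−0.21836) = 0.80384.
P = 1010 × 0.80384 = 811.88 hPa.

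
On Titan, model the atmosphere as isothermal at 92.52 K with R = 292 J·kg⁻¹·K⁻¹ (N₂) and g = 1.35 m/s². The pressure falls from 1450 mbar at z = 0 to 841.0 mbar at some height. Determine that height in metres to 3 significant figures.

z ≈ 10900 m

Scale height: H = RT/g = 292 × 92.52 / 1.35 = 20012 m.
Invert the barometric formula: z = H ln(P₀/P).
P₀/P = 1450/841.0 = 1.7241; ln(1.7241) = 0.54471.
z = 20012 × 0.54471 = 10901 m.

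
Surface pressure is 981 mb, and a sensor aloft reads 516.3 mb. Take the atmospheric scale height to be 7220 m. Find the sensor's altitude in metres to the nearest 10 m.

z ≈ 4630 m

Invert the barometric formula: z = H ln(P₀/P).
P₀/P = 981/516.3 = 1.9001; ln(1.9001) = 0.64191.
z = 7220.0 × 0.64191 = 4634.6 m.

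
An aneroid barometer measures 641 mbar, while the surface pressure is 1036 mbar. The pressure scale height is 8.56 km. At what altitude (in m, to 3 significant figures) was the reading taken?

Invert the barometric formula: z = H ln(P₀/P).
P₀/P = 1036/641 = 1.6162; ln(1.6162) = 0.48008.
z = 8560.0 × 0.48008 = 4109.5 m.

z ≈ 4110 m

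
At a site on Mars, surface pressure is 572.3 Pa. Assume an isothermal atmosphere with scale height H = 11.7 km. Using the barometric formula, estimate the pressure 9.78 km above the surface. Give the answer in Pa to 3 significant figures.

P ≈ 248 Pa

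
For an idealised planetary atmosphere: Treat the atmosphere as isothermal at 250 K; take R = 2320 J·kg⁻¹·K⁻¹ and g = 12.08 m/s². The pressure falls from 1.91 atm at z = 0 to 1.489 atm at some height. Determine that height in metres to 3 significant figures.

Scale height: H = RT/g = 2320 × 250 / 12.08 = 48013 m.
Invert the barometric formula: z = H ln(P₀/P).
P₀/P = 1.91/1.489 = 1.2827; ln(1.2827) = 0.24897.
z = 48013 × 0.24897 = 11954 m.

z ≈ 12000 m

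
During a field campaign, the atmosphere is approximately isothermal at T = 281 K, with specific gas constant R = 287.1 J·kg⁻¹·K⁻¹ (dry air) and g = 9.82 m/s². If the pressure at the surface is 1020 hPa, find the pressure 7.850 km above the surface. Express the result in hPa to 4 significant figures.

P ≈ 392.3 hPa

Scale height: H = RT/g = 287.1 × 281 / 9.82 = 8215.4 m.
Barometric formula: P = P₀ exp(−z/H).
z/H = 7850.0/8215.4 = 0.95552; exp(−0.95552) = 0.38461.
P = 1020 × 0.38461 = 392.30 hPa.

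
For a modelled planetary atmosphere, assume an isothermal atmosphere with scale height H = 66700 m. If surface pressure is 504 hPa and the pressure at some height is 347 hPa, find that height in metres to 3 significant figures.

z ≈ 24900 m

Invert the barometric formula: z = H ln(P₀/P).
P₀/P = 504/347 = 1.4524; ln(1.4524) = 0.37322.
z = 66700 × 0.37322 = 24894 m.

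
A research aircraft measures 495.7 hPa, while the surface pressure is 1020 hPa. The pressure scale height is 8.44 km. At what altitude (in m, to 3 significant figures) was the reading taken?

Invert the barometric formula: z = H ln(P₀/P).
P₀/P = 1020/495.7 = 2.0577; ln(2.0577) = 0.72159.
z = 8440.0 × 0.72159 = 6090.2 m.

z ≈ 6090 m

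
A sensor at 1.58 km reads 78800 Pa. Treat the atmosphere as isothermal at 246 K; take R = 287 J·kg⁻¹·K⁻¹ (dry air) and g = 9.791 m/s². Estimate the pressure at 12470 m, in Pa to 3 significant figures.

Scale height: H = RT/g = 287 × 246 / 9.791 = 7210.9 m.
Between two levels, P₂ = P₁ exp(−Δz/H) with Δz = z₂ − z₁.
Δz = 12470 − 1580.0 = 10890 m; Δz/H = 10890/7210.9 = 1.5102.
P₂ = 78800 × exp(−1.5102) = 78800 × 0.22087 = 17405 Pa.

P ≈ 17400 Pa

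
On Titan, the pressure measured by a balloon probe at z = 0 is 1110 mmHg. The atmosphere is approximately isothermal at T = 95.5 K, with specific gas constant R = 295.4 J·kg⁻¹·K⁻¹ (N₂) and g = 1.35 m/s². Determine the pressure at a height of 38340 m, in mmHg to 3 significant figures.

Scale height: H = RT/g = 295.4 × 95.5 / 1.35 = 20897 m.
Barometric formula: P = P₀ exp(−z/H).
z/H = 38340/20897 = 1.8347; exp(−1.8347) = 0.15966.
P = 1110 × 0.15966 = 177.22 mmHg.

P ≈ 177 mmHg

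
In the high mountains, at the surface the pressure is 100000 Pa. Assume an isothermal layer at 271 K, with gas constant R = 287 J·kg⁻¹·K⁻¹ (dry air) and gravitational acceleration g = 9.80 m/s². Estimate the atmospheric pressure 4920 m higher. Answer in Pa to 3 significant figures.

Scale height: H = RT/g = 287 × 271 / 9.80 = 7936.4 m.
Barometric formula: P = P₀ exp(−z/H).
z/H = 4920.0/7936.4 = 0.61993; exp(−0.61993) = 0.53798.
P = 100000 × 0.53798 = 53798 Pa.

P ≈ 53800 Pa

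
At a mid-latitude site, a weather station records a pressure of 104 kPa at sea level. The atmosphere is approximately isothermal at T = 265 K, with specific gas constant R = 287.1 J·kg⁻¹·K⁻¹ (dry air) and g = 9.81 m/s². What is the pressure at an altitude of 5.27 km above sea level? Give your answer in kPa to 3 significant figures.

P ≈ 52.7 kPa

Scale height: H = RT/g = 287.1 × 265 / 9.81 = 7755.5 m.
Barometric formula: P = P₀ exp(−z/H).
z/H = 5270.0/7755.5 = 0.67952; exp(−0.67952) = 0.50686.
P = 104 × 0.50686 = 52.713 kPa.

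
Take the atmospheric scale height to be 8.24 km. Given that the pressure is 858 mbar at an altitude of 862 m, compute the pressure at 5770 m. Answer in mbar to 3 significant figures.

Between two levels, P₂ = P₁ exp(−Δz/H) with Δz = z₂ − z₁.
Δz = 5770.0 − 862.00 = 4908.0 m; Δz/H = 4908.0/8240.0 = 0.59563.
P₂ = 858 × exp(−0.59563) = 858 × 0.55122 = 472.95 mbar.

P ≈ 473 mbar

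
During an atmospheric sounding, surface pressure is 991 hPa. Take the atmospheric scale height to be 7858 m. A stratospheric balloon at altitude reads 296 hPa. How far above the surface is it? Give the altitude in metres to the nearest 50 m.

Invert the barometric formula: z = H ln(P₀/P).
P₀/P = 991/296 = 3.3480; ln(3.3480) = 1.2084.
z = 7858.0 × 1.2084 = 9495.6 m.

z ≈ 9500 m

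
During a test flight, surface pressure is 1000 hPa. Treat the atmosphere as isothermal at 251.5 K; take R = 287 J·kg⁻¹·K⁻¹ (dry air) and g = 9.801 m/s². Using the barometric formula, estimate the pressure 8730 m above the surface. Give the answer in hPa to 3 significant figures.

Scale height: H = RT/g = 287 × 251.5 / 9.801 = 7364.6 m.
Barometric formula: P = P₀ exp(−z/H).
z/H = 8730.0/7364.6 = 1.1854; exp(−1.1854) = 0.30562.
P = 1000 × 0.30562 = 305.62 hPa.

P ≈ 306 hPa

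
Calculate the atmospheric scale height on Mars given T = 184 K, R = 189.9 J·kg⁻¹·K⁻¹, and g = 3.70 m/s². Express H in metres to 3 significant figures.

The scale height of an isothermal atmosphere is H = RT/g.
H = 189.9 × 184 / 3.70 = 34942/3.70 = 9443.8 m.

H ≈ 9440 m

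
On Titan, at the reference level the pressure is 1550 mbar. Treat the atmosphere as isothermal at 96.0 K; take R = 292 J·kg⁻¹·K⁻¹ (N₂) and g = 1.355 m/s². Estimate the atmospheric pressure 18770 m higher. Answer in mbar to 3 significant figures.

Scale height: H = RT/g = 292 × 96.0 / 1.355 = 20688 m.
Barometric formula: P = P₀ exp(−z/H).
z/H = 18770/20688 = 0.90729; exp(−0.90729) = 0.40362.
P = 1550 × 0.40362 = 625.61 mbar.

P ≈ 626 mbar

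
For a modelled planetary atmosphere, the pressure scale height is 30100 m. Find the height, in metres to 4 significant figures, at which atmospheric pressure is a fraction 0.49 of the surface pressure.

Set P/P₀ = exp(−z/H) = 0.49, so z = −H ln(0.49).
−ln(0.49) = 0.71335; z = 30100 × 0.71335 = 21472 m.

z ≈ 21470 m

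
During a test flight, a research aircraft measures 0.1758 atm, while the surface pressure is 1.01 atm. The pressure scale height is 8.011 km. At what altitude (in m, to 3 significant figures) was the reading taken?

Invert the barometric formula: z = H ln(P₀/P).
P₀/P = 1.01/0.1758 = 5.7452; ln(5.7452) = 1.7484.
z = 8011.0 × 1.7484 = 14006 m.

z ≈ 14000 m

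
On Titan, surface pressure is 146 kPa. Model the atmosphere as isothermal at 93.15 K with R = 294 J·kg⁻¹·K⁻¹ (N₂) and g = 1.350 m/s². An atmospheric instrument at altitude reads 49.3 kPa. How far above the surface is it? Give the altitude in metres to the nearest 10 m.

Scale height: H = RT/g = 294 × 93.15 / 1.350 = 20286 m.
Invert the barometric formula: z = H ln(P₀/P).
P₀/P = 146/49.3 = 2.9615; ln(2.9615) = 1.0857.
z = 20286 × 1.0857 = 22025 m.

z ≈ 22020 m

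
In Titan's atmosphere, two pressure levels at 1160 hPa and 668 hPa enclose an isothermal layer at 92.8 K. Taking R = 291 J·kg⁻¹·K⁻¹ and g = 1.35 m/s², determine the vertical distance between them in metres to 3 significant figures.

Hypsometric equation: Δz = (R T̄/g) ln(P₁/P₂).
R T̄/g = 291 × 92.8 / 1.35 = 20004 m.
ln(1160/668) = ln(1.7365) = 0.55187.
Δz = 20004 × 0.55187 = 11040 m.

Δz ≈ 11000 m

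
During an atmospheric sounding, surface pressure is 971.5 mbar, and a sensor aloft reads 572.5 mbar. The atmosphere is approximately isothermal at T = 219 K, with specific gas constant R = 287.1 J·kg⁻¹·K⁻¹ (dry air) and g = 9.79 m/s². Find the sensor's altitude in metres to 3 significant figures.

Scale height: H = RT/g = 287.1 × 219 / 9.79 = 6422.4 m.
Invert the barometric formula: z = H ln(P₀/P).
P₀/P = 971.5/572.5 = 1.6969; ln(1.6969) = 0.52880.
z = 6422.4 × 0.52880 = 3396.2 m.

z ≈ 3400 m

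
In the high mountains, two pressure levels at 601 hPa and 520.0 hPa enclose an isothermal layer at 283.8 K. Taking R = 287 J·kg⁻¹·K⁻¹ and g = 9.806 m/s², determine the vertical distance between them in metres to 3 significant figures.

Δz ≈ 1200 m

Hypsometric equation: Δz = (R T̄/g) ln(P₁/P₂).
R T̄/g = 287 × 283.8 / 9.806 = 8306.2 m.
ln(601/520.0) = ln(1.1558) = 0.14479.
Δz = 8306.2 × 0.14479 = 1202.7 m.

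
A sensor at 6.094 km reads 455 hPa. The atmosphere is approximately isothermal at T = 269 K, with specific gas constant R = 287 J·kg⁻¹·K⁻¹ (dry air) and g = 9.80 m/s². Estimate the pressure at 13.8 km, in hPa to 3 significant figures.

P ≈ 171 hPa

Scale height: H = RT/g = 287 × 269 / 9.80 = 7877.9 m.
Between two levels, P₂ = P₁ exp(−Δz/H) with Δz = z₂ − z₁.
Δz = 13800 − 6094.0 = 7706.0 m; Δz/H = 7706.0/7877.9 = 0.97818.
P₂ = 455 × exp(−0.97818) = 455 × 0.37599 = 171.08 hPa.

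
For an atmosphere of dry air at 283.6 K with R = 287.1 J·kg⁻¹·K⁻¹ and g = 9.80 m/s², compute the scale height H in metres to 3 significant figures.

The scale height of an isothermal atmosphere is H = RT/g.
H = 287.1 × 283.6 / 9.80 = 81422/9.80 = 8308.4 m.

H ≈ 8310 m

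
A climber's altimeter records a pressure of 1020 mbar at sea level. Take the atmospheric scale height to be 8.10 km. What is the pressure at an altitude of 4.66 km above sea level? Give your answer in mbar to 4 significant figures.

P ≈ 573.8 mbar

Barometric formula: P = P₀ exp(−z/H).
z/H = 4660.0/8100.0 = 0.57531; exp(−0.57531) = 0.56253.
P = 1020 × 0.56253 = 573.78 mbar.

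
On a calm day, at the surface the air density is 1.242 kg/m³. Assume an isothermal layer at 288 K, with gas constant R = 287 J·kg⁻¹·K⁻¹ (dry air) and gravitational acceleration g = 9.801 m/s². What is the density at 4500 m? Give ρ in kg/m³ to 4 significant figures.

Scale height: H = RT/g = 287 × 288 / 9.801 = 8433.4 m.
In an isothermal atmosphere, density decays like pressure: ρ = ρ₀ exp(−z/H).
z/H = 4500.0/8433.4 = 0.53359; exp(−0.53359) = 0.58650.
ρ = 1.242 × 0.58650 = 0.72843 kg/m³.

ρ ≈ 0.7284 kg/m³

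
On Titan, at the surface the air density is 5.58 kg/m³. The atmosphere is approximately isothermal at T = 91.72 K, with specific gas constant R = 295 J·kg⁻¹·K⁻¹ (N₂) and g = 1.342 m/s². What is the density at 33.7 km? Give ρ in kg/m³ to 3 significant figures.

Scale height: H = RT/g = 295 × 91.72 / 1.342 = 20162 m.
In an isothermal atmosphere, density decays like pressure: ρ = ρ₀ exp(−z/H).
z/H = 33700/20162 = 1.6715; exp(−1.6715) = 0.18796.
ρ = 5.58 × 0.18796 = 1.0488 kg/m³.

ρ ≈ 1.05 kg/m³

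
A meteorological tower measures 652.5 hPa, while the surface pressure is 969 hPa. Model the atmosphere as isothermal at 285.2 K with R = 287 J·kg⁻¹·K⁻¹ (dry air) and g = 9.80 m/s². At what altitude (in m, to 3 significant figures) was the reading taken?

Scale height: H = RT/g = 287 × 285.2 / 9.80 = 8352.3 m.
Invert the barometric formula: z = H ln(P₀/P).
P₀/P = 969/652.5 = 1.4851; ln(1.4851) = 0.39548.
z = 8352.3 × 0.39548 = 3303.2 m.

z ≈ 3300 m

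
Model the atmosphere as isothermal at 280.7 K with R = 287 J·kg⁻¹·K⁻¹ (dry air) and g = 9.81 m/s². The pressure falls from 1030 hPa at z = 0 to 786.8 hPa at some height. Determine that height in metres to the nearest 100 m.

Scale height: H = RT/g = 287 × 280.7 / 9.81 = 8212.1 m.
Invert the barometric formula: z = H ln(P₀/P).
P₀/P = 1030/786.8 = 1.3091; ln(1.3091) = 0.26934.
z = 8212.1 × 0.26934 = 2211.8 m.

z ≈ 2200 m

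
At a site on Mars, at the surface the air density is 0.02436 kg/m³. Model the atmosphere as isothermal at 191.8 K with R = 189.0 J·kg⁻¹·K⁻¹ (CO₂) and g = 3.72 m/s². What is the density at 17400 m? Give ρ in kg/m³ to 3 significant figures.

Scale height: H = RT/g = 189.0 × 191.8 / 3.72 = 9744.7 m.
In an isothermal atmosphere, density decays like pressure: ρ = ρ₀ exp(−z/H).
z/H = 17400/9744.7 = 1.7856; exp(−1.7856) = 0.16770.
ρ = 0.02436 × 0.16770 = 0.0040852 kg/m³.

ρ ≈ 0.00409 kg/m³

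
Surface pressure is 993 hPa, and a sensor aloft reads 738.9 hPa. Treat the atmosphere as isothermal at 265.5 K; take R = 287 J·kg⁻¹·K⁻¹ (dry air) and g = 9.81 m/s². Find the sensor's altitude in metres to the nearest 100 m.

z ≈ 2300 m

Scale height: H = RT/g = 287 × 265.5 / 9.81 = 7767.4 m.
Invert the barometric formula: z = H ln(P₀/P).
P₀/P = 993/738.9 = 1.3439; ln(1.3439) = 0.29558.
z = 7767.4 × 0.29558 = 2295.9 m.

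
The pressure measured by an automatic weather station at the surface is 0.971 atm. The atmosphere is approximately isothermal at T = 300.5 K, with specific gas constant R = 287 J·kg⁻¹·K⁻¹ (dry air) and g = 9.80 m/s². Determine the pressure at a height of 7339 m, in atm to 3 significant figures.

P ≈ 0.422 atm

Scale height: H = RT/g = 287 × 300.5 / 9.80 = 8800.4 m.
Barometric formula: P = P₀ exp(−z/H).
z/H = 7339.0/8800.4 = 0.83394; exp(−0.83394) = 0.43433.
P = 0.971 × 0.43433 = 0.42173 atm.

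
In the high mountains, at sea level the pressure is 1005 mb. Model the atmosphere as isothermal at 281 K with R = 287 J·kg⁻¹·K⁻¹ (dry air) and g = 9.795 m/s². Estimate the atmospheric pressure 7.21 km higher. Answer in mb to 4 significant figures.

Scale height: H = RT/g = 287 × 281 / 9.795 = 8233.5 m.
Barometric formula: P = P₀ exp(−z/H).
z/H = 7210.0/8233.5 = 0.87569; exp(−0.87569) = 0.41657.
P = 1005 × 0.41657 = 418.65 mb.

P ≈ 418.7 mb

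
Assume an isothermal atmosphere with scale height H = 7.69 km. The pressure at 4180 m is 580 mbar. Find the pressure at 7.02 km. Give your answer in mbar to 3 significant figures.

Between two levels, P₂ = P₁ exp(−Δz/H) with Δz = z₂ − z₁.
Δz = 7020.0 − 4180.0 = 2840.0 m; Δz/H = 2840.0/7690.0 = 0.36931.
P₂ = 580 × exp(−0.36931) = 580 × 0.69121 = 400.90 mbar.

P ≈ 401 mbar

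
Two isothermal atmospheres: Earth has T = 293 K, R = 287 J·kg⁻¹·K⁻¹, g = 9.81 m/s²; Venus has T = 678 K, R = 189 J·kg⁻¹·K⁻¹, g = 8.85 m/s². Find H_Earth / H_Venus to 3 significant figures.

H = RT/g for each body.
H_Earth = 287 × 293 / 9.81 = 8572.0 m.
H_Venus = 189 × 678 / 8.85 = 14479 m.
H_Earth/H_Venus = 8572.0/14479 = 0.59203.

H_Earth/H_Venus ≈ 0.592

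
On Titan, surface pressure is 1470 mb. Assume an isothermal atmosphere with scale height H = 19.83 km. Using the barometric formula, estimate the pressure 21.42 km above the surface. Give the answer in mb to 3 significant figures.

P ≈ 499 mb

Barometric formula: P = P₀ exp(−z/H).
z/H = 21420/19830 = 1.0802; exp(−1.0802) = 0.33953.
P = 1470 × 0.33953 = 499.11 mb.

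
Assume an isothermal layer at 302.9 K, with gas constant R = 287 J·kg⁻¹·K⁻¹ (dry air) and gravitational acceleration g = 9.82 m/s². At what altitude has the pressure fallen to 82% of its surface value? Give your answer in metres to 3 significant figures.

Scale height: H = RT/g = 287 × 302.9 / 9.82 = 8852.6 m.
Set P/P₀ = exp(−z/H) = 0.82, so z = −H ln(0.82).
−ln(0.82) = 0.19845; z = 8852.6 × 0.19845 = 1756.8 m.

z ≈ 1760 m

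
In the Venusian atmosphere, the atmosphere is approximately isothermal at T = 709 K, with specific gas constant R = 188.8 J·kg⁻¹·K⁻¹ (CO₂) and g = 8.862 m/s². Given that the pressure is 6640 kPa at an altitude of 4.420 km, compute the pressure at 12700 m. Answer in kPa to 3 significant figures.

Scale height: H = RT/g = 188.8 × 709 / 8.862 = 15105 m.
Between two levels, P₂ = P₁ exp(−Δz/H) with Δz = z₂ − z₁.
Δz = 12700 − 4420.0 = 8280.0 m; Δz/H = 8280.0/15105 = 0.54816.
P₂ = 6640 × exp(−0.54816) = 6640 × 0.57801 = 3838.0 kPa.

P ≈ 3840 kPa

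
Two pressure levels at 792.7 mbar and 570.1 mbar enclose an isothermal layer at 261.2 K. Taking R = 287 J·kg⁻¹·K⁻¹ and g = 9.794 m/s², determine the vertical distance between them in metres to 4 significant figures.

Hypsometric equation: Δz = (R T̄/g) ln(P₁/P₂).
R T̄/g = 287 × 261.2 / 9.794 = 7654.1 m.
ln(792.7/570.1) = ln(1.3905) = 0.32966.
Δz = 7654.1 × 0.32966 = 2523.3 m.

Δz ≈ 2523 m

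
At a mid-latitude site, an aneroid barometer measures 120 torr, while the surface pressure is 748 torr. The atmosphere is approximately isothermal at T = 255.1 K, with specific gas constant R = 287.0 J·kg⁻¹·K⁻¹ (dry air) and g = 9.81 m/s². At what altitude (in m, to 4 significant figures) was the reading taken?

Scale height: H = RT/g = 287.0 × 255.1 / 9.81 = 7463.2 m.
Invert the barometric formula: z = H ln(P₀/P).
P₀/P = 748/120 = 6.2333; ln(6.2333) = 1.8299.
z = 7463.2 × 1.8299 = 13657 m.

z ≈ 13660 m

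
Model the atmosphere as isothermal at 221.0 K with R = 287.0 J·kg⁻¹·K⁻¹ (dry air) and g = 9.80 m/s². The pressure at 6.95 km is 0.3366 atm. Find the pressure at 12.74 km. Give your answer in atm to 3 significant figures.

P ≈ 0.138 atm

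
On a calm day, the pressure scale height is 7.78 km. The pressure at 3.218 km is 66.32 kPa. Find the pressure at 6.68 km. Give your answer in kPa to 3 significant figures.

P ≈ 42.5 kPa

Between two levels, P₂ = P₁ exp(−Δz/H) with Δz = z₂ − z₁.
Δz = 6680.0 − 3218.0 = 3462.0 m; Δz/H = 3462.0/7780.0 = 0.44499.
P₂ = 66.32 × exp(−0.44499) = 66.32 × 0.64083 = 42.500 kPa.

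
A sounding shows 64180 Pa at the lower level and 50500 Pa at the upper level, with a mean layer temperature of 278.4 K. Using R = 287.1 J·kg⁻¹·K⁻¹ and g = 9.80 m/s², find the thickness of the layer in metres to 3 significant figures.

Δz ≈ 1960 m

Hypsometric equation: Δz = (R T̄/g) ln(P₁/P₂).
R T̄/g = 287.1 × 278.4 / 9.80 = 8156.0 m.
ln(64180/50500) = ln(1.2709) = 0.23973.
Δz = 8156.0 × 0.23973 = 1955.2 m.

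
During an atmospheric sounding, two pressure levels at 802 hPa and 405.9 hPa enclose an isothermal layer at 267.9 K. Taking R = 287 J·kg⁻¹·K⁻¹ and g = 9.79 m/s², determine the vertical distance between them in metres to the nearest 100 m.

Hypsometric equation: Δz = (R T̄/g) ln(P₁/P₂).
R T̄/g = 287 × 267.9 / 9.79 = 7853.7 m.
ln(802/405.9) = ln(1.9759) = 0.68102.
Δz = 7853.7 × 0.68102 = 5348.5 m.

Δz ≈ 5300 m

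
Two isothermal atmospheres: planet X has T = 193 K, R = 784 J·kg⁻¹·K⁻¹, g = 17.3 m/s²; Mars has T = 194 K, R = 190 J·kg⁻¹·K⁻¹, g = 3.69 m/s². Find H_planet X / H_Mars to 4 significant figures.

H = RT/g for each body.
H_planet X = 784 × 193 / 17.3 = 8746.4 m.
H_Mars = 190 × 194 / 3.69 = 9989.2 m.
H_planet X/H_Mars = 8746.4/9989.2 = 0.87559.

H_planet X/H_Mars ≈ 0.8756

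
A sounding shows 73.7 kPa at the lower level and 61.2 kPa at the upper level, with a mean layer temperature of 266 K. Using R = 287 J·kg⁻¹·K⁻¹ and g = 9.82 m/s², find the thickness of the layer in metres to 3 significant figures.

Δz ≈ 1440 m

Hypsometric equation: Δz = (R T̄/g) ln(P₁/P₂).
R T̄/g = 287 × 266 / 9.82 = 7774.1 m.
ln(73.7/61.2) = ln(1.2042) = 0.18582.
Δz = 7774.1 × 0.18582 = 1444.6 m.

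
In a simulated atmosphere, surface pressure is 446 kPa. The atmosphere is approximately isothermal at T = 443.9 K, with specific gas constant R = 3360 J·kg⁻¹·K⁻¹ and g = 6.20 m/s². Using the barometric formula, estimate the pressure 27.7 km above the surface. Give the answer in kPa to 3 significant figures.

Scale height: H = RT/g = 3360 × 443.9 / 6.20 = 240570 m.
Barometric formula: P = P₀ exp(−z/H).
z/H = 27700/240570 = 0.11514; exp(−0.11514) = 0.89124.
P = 446 × 0.89124 = 397.49 kPa.

P ≈ 397 kPa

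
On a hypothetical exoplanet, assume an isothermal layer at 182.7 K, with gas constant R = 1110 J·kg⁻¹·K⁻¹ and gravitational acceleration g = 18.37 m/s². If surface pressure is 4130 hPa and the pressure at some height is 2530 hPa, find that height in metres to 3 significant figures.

z ≈ 5410 m

Scale height: H = RT/g = 1110 × 182.7 / 18.37 = 11040 m.
Invert the barometric formula: z = H ln(P₀/P).
P₀/P = 4130/2530 = 1.6324; ln(1.6324) = 0.49005.
z = 11040 × 0.49005 = 5410.2 m.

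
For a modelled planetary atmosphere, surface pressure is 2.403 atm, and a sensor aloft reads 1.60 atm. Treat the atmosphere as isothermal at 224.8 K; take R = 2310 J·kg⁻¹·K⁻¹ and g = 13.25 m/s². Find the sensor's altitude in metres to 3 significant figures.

z ≈ 15900 m

Scale height: H = RT/g = 2310 × 224.8 / 13.25 = 39192 m.
Invert the barometric formula: z = H ln(P₀/P).
P₀/P = 2.403/1.60 = 1.5019; ln(1.5019) = 0.40673.
z = 39192 × 0.40673 = 15941 m.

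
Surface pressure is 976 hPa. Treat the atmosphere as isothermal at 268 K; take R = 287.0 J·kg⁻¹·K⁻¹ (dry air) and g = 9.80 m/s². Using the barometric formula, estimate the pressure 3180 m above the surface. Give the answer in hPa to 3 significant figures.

Scale height: H = RT/g = 287.0 × 268 / 9.80 = 7848.6 m.
Barometric formula: P = P₀ exp(−z/H).
z/H = 3180.0/7848.6 = 0.40517; exp(−0.40517) = 0.66686.
P = 976 × 0.66686 = 650.86 hPa.

P ≈ 651 hPa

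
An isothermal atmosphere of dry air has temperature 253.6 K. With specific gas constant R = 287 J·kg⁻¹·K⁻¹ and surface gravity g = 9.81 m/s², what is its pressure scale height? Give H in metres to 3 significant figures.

H ≈ 7420 m

The scale height of an isothermal atmosphere is H = RT/g.
H = 287 × 253.6 / 9.81 = 72783/9.81 = 7419.3 m.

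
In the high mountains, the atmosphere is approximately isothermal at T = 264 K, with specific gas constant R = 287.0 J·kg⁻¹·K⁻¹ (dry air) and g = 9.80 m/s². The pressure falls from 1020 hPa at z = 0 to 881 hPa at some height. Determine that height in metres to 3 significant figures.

z ≈ 1130 m

Scale height: H = RT/g = 287.0 × 264 / 9.80 = 7731.4 m.
Invert the barometric formula: z = H ln(P₀/P).
P₀/P = 1020/881 = 1.1578; ln(1.1578) = 0.14652.
z = 7731.4 × 0.14652 = 1132.8 m.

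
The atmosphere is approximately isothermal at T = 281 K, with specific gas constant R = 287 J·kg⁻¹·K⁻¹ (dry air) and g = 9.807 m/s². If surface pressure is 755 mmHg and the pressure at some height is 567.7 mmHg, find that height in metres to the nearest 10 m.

Scale height: H = RT/g = 287 × 281 / 9.807 = 8223.4 m.
Invert the barometric formula: z = H ln(P₀/P).
P₀/P = 755/567.7 = 1.3299; ln(1.3299) = 0.28510.
z = 8223.4 × 0.28510 = 2344.5 m.

z ≈ 2340 m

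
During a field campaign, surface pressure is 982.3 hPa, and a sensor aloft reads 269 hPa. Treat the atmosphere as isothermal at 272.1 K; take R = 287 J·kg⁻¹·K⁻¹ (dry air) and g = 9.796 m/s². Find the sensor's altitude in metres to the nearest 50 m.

Scale height: H = RT/g = 287 × 272.1 / 9.796 = 7971.9 m.
Invert the barometric formula: z = H ln(P₀/P).
P₀/P = 982.3/269 = 3.6517; ln(3.6517) = 1.2952.
z = 7971.9 × 1.2952 = 10325 m.

z ≈ 10350 m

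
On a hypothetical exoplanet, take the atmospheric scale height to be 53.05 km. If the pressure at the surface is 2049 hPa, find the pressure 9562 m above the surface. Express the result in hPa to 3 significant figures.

P ≈ 1710 hPa

Barometric formula: P = P₀ exp(−z/H).
z/H = 9562.0/53050 = 0.18025; exp(−0.18025) = 0.83506.
P = 2049 × 0.83506 = 1711.0 hPa.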